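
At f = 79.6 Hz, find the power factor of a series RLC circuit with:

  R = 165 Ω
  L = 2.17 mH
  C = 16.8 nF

Step 1 — Angular frequency: ω = 2π·f = 2π·79.6 = 500.1 rad/s.
Step 2 — Component impedances:
  R: Z = R = 165 Ω
  L: Z = jωL = j·500.1·0.00217 = 0 + j1.085 Ω
  C: Z = 1/(jωC) = -j/(ω·C) = 0 - j1.19e+05 Ω
Step 3 — Series combination: Z_total = R + L + C = 165 - j1.19e+05 Ω = 1.19e+05∠-89.9° Ω.
Step 4 — Power factor: PF = cos(φ) = Re(Z)/|Z| = 165/1.1901e+05 = 0.001386.
Step 5 — Type: Im(Z) = -1.19e+05 ⇒ leading (phase φ = -89.9°).

PF = 0.001386 (leading, φ = -89.9°)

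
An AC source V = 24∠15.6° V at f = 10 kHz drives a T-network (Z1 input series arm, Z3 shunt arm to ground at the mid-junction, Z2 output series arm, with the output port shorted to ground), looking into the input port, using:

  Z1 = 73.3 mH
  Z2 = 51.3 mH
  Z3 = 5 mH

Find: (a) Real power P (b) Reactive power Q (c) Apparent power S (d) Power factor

Step 1 — Angular frequency: ω = 2π·f = 2π·1e+04 = 6.283e+04 rad/s.
Step 2 — Component impedances:
  Z1: Z = jωL = j·6.283e+04·0.0733 = 0 + j4606 Ω
  Z2: Z = jωL = j·6.283e+04·0.0513 = 0 + j3223 Ω
  Z3: Z = jωL = j·6.283e+04·0.005 = 0 + j314.2 Ω
Step 3 — With the output port shorted to ground, the output series arm Z2 runs from the junction to ground; the shunt arm Z3 also runs from the junction to ground. They appear in parallel: Z3 || Z2 = 0 + j286.3 Ω.
Step 4 — Series with input arm Z1: Z_in = Z1 + (Z3 || Z2) = 0 + j4892 Ω = 4892∠90.0° Ω.
Step 5 — Source phasor: V = 24∠15.6° V = 23.12 + j6.454 V.
Step 6 — Current: I = V / Z = 0.001319 - j0.004725 A = 0.004906∠-74.4° A.
Step 7 — Complex power: S = V·I* = 0 + j0.1177 VA.
Step 8 — Real power: P = Re(S) = 0 W.
Step 9 — Reactive power: Q = Im(S) = 0.1177 VAR.
Step 10 — Apparent power: |S| = 0.1177 VA.
Step 11 — Power factor: PF = P/|S| = 0 (lagging).

(a) P = 0 W  (b) Q = 0.1177 VAR  (c) S = 0.1177 VA  (d) PF = 0 (lagging)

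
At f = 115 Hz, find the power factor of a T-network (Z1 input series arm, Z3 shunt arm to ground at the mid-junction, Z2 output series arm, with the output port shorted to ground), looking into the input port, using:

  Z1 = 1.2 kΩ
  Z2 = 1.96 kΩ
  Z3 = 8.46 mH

Step 1 — Angular frequency: ω = 2π·f = 2π·115 = 722.6 rad/s.
Step 2 — Component impedances:
  Z1: Z = R = 1200 Ω
  Z2: Z = R = 1960 Ω
  Z3: Z = jωL = j·722.6·0.00846 = 0 + j6.113 Ω
Step 3 — With the output port shorted to ground, the output series arm Z2 runs from the junction to ground; the shunt arm Z3 also runs from the junction to ground. They appear in parallel: Z3 || Z2 = 0.01906 + j6.113 Ω.
Step 4 — Series with input arm Z1: Z_in = Z1 + (Z3 || Z2) = 1200 + j6.113 Ω = 1200∠0.3° Ω.
Step 5 — Power factor: PF = cos(φ) = Re(Z)/|Z| = 1200/1200 = 1.
Step 6 — Type: Im(Z) = 6.113 ⇒ lagging (phase φ = 0.3°).

PF = 1 (lagging, φ = 0.3°)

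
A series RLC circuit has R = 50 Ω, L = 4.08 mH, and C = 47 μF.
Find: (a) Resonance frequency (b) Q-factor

Step 1 — Resonance condition Im(Z)=0 gives ω₀ = 1/√(LC).
Step 2 — ω₀ = 1/√(0.00408·4.7e-05) = 2284 rad/s.
Step 3 — f₀ = ω₀/(2π) = 363.4 Hz.
Step 4 — Series Q: Q = ω₀L/R = 2284·0.00408/50 = 0.1863.

(a) f₀ = 363.4 Hz  (b) Q = 0.1863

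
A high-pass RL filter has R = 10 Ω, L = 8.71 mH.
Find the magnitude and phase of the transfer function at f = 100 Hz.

Step 1 — Angular frequency: ω = 2π·100 = 628.3 rad/s.
Step 2 — Transfer function: H(jω) = jωL/(R + jωL).
Step 3 — Numerator jωL = j·5.473; denominator R + jωL = 10 + j5.473.
Step 4 — H = 0.2305 + j0.4211.
Step 5 — Magnitude: |H| = 0.4801 (-6.4 dB); phase: φ = 61.3°.

|H| = 0.4801 (-6.4 dB), φ = 61.3°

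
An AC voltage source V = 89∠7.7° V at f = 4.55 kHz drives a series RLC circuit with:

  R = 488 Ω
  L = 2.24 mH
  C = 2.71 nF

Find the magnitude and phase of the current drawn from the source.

Step 1 — Angular frequency: ω = 2π·f = 2π·4550 = 2.859e+04 rad/s.
Step 2 — Component impedances:
  R: Z = R = 488 Ω
  L: Z = jωL = j·2.859e+04·0.00224 = 0 + j64.04 Ω
  C: Z = 1/(jωC) = -j/(ω·C) = 0 - j1.291e+04 Ω
Step 3 — Series combination: Z_total = R + L + C = 488 - j1.284e+04 Ω = 1.285e+04∠-87.8° Ω.
Step 4 — Source phasor: V = 89∠7.7° V = 88.2 + j11.92 V.
Step 5 — Ohm's law: I = V / Z_total = (88.2 + j11.92) / (488 - j1.284e+04) = -0.0006666 + j0.006892 A.
Step 6 — Convert to polar: |I| = 0.006925 A, ∠I = 95.5°.

I = 0.006925∠95.5° A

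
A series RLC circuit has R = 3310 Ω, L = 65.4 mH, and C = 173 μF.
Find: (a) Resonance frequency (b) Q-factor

Step 1 — Resonance condition Im(Z)=0 gives ω₀ = 1/√(LC).
Step 2 — ω₀ = 1/√(0.0654·0.000173) = 297.3 rad/s.
Step 3 — f₀ = ω₀/(2π) = 47.32 Hz.
Step 4 — Series Q: Q = ω₀L/R = 297.3·0.0654/3310 = 0.005874.

(a) f₀ = 47.32 Hz  (b) Q = 0.005874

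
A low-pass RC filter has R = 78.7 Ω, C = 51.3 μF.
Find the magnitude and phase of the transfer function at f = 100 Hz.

Step 1 — Angular frequency: ω = 2π·100 = 628.3 rad/s.
Step 2 — Transfer function: H(jω) = 1/(1 + jωRC).
Step 3 — Denominator: 1 + jωRC = 1 + j·628.3·78.7·5.13e-05 = 1 + j2.537.
Step 4 — H = 0.1345 - j0.3412.
Step 5 — Magnitude: |H| = 0.3667 (-8.7 dB); phase: φ = -68.5°.

|H| = 0.3667 (-8.7 dB), φ = -68.5°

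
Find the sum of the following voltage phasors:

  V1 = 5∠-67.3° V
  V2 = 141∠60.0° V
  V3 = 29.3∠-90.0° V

Step 1 — Convert each phasor to rectangular form:
  V1 = 5·(cos(-67.3°) + j·sin(-67.3°)) = 1.93 - j4.613 V
  V2 = 141·(cos(60.0°) + j·sin(60.0°)) = 70.5 + j122.1 V
  V3 = 29.3·(cos(-90.0°) + j·sin(-90.0°)) = 0 - j29.3 V
Step 2 — Sum components: V_total = 72.43 + j88.2 V.
Step 3 — Convert to polar: |V_total| = 114.1 V, ∠V_total = 50.6°.

V_total = 114.1∠50.6° V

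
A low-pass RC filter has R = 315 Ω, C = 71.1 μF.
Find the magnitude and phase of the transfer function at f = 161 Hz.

Step 1 — Angular frequency: ω = 2π·161 = 1012 rad/s.
Step 2 — Transfer function: H(jω) = 1/(1 + jωRC).
Step 3 — Denominator: 1 + jωRC = 1 + j·1012·315·7.11e-05 = 1 + j22.66.
Step 4 — H = 0.001944 - j0.04405.
Step 5 — Magnitude: |H| = 0.0441 (-27.1 dB); phase: φ = -87.5°.

|H| = 0.0441 (-27.1 dB), φ = -87.5°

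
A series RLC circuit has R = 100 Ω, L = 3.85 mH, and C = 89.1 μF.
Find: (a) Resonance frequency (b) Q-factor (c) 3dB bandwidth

Step 1 — Resonance: ω₀ = 1/√(LC) = 1/√(0.00385·8.91e-05) = 1707 rad/s.
Step 2 — f₀ = ω₀/(2π) = 271.7 Hz.
Step 3 — Series Q: Q = ω₀L/R = 1707·0.00385/100 = 0.06573.
Step 4 — Bandwidth: Δω = ω₀/Q = 2.597e+04 rad/s; BW = Δω/(2π) = 4134 Hz.

(a) f₀ = 271.7 Hz  (b) Q = 0.06573  (c) BW = 4134 Hz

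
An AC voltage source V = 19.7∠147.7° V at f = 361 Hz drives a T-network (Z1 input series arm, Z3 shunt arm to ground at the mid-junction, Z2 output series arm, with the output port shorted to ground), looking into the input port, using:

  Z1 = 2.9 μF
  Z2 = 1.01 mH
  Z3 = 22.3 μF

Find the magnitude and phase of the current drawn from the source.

Step 1 — Angular frequency: ω = 2π·f = 2π·361 = 2268 rad/s.
Step 2 — Component impedances:
  Z1: Z = 1/(jωC) = -j/(ω·C) = 0 - j152 Ω
  Z2: Z = jωL = j·2268·0.00101 = 0 + j2.291 Ω
  Z3: Z = 1/(jωC) = -j/(ω·C) = 0 - j19.77 Ω
Step 3 — With the output port shorted to ground, the output series arm Z2 runs from the junction to ground; the shunt arm Z3 also runs from the junction to ground. They appear in parallel: Z3 || Z2 = 0 + j2.591 Ω.
Step 4 — Series with input arm Z1: Z_in = Z1 + (Z3 || Z2) = 0 - j149.4 Ω = 149.4∠-90.0° Ω.
Step 5 — Source phasor: V = 19.7∠147.7° V = -16.65 + j10.53 V.
Step 6 — Ohm's law: I = V / Z_total = (-16.65 + j10.53) / (0 - j149.4) = -0.07044 - j0.1114 A.
Step 7 — Convert to polar: |I| = 0.1318 A, ∠I = -122.3°.

I = 0.1318∠-122.3° A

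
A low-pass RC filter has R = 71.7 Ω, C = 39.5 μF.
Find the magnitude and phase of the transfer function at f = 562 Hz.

Step 1 — Angular frequency: ω = 2π·562 = 3531 rad/s.
Step 2 — Transfer function: H(jω) = 1/(1 + jωRC).
Step 3 — Denominator: 1 + jωRC = 1 + j·3531·71.7·3.95e-05 = 1 + j10.
Step 4 — H = 0.0099 - j0.099.
Step 5 — Magnitude: |H| = 0.0995 (-20.0 dB); phase: φ = -84.3°.

|H| = 0.0995 (-20.0 dB), φ = -84.3°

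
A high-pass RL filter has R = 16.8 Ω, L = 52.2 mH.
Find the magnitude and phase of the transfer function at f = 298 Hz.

Step 1 — Angular frequency: ω = 2π·298 = 1872 rad/s.
Step 2 — Transfer function: H(jω) = jωL/(R + jωL).
Step 3 — Numerator jωL = j·97.74; denominator R + jωL = 16.8 + j97.74.
Step 4 — H = 0.9713 + j0.167.
Step 5 — Magnitude: |H| = 0.9855 (-0.1 dB); phase: φ = 9.8°.

|H| = 0.9855 (-0.1 dB), φ = 9.8°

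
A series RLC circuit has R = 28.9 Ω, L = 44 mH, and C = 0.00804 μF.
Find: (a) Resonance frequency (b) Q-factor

Step 1 — Resonance condition Im(Z)=0 gives ω₀ = 1/√(LC).
Step 2 — ω₀ = 1/√(0.044·8.04e-09) = 5.317e+04 rad/s.
Step 3 — f₀ = ω₀/(2π) = 8462 Hz.
Step 4 — Series Q: Q = ω₀L/R = 5.317e+04·0.044/28.9 = 80.95.

(a) f₀ = 8462 Hz  (b) Q = 80.95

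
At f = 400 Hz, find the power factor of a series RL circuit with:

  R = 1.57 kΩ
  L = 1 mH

Step 1 — Angular frequency: ω = 2π·f = 2π·400 = 2513 rad/s.
Step 2 — Component impedances:
  R: Z = R = 1570 Ω
  L: Z = jωL = j·2513·0.001 = 0 + j2.513 Ω
Step 3 — Series combination: Z_total = R + L = 1570 + j2.513 Ω = 1570∠0.1° Ω.
Step 4 — Power factor: PF = cos(φ) = Re(Z)/|Z| = 1570/1570 = 1.
Step 5 — Type: Im(Z) = 2.513 ⇒ lagging (phase φ = 0.1°).

PF = 1 (lagging, φ = 0.1°)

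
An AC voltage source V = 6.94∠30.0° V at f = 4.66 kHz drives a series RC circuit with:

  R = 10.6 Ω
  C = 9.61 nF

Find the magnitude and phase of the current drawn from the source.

Step 1 — Angular frequency: ω = 2π·f = 2π·4660 = 2.928e+04 rad/s.
Step 2 — Component impedances:
  R: Z = R = 10.6 Ω
  C: Z = 1/(jωC) = -j/(ω·C) = 0 - j3554 Ω
Step 3 — Series combination: Z_total = R + C = 10.6 - j3554 Ω = 3554∠-89.8° Ω.
Step 4 — Source phasor: V = 6.94∠30.0° V = 6.01 + j3.47 V.
Step 5 — Ohm's law: I = V / Z_total = (6.01 + j3.47) / (10.6 - j3554) = -0.0009713 + j0.001694 A.
Step 6 — Convert to polar: |I| = 0.001953 A, ∠I = 119.8°.

I = 0.001953∠119.8° A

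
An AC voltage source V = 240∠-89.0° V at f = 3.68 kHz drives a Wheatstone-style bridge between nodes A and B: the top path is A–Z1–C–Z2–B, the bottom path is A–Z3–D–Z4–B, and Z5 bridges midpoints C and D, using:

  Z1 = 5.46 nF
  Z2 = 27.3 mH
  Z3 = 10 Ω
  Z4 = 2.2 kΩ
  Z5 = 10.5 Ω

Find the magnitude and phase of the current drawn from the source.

Step 1 — Angular frequency: ω = 2π·f = 2π·3680 = 2.312e+04 rad/s.
Step 2 — Component impedances:
  Z1: Z = 1/(jωC) = -j/(ω·C) = 0 - j7921 Ω
  Z2: Z = jωL = j·2.312e+04·0.0273 = 0 + j631.2 Ω
  Z3: Z = R = 10 Ω
  Z4: Z = R = 2200 Ω
  Z5: Z = R = 10.5 Ω
Step 3 — Bridge requires nodal analysis (the Z5 bridge couples midpoints C and D, so the two paths cannot be reduced to a simple series/parallel combination). Setting node B to ground and injecting 1 A at node A, the 3-node admittance system at A, C, D solves to V_A = Z_AB = 185.5 + j578.1 Ω = 607.1∠72.2° Ω.
Step 4 — Source phasor: V = 240∠-89.0° V = 4.189 - j240 V.
Step 5 — Ohm's law: I = V / Z_total = (4.189 - j240) / (185.5 + j578.1) = -0.3742 - j0.1274 A.
Step 6 — Convert to polar: |I| = 0.3953 A, ∠I = -161.2°.

I = 0.3953∠-161.2° A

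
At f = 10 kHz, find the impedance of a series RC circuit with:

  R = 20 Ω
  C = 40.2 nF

Step 1 — Angular frequency: ω = 2π·f = 2π·1e+04 = 6.283e+04 rad/s.
Step 2 — Component impedances:
  R: Z = R = 20 Ω
  C: Z = 1/(jωC) = -j/(ω·C) = 0 - j395.9 Ω
Step 3 — Series combination: Z_total = R + C = 20 - j395.9 Ω = 396.4∠-87.1° Ω.

Z = 20 - j395.9 Ω = 396.4∠-87.1° Ω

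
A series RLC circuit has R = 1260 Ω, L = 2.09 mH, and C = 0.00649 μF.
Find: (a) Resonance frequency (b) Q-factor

Step 1 — Resonance condition Im(Z)=0 gives ω₀ = 1/√(LC).
Step 2 — ω₀ = 1/√(0.00209·6.49e-09) = 2.715e+05 rad/s.
Step 3 — f₀ = ω₀/(2π) = 4.321e+04 Hz.
Step 4 — Series Q: Q = ω₀L/R = 2.715e+05·0.00209/1260 = 0.4504.

(a) f₀ = 4.321e+04 Hz  (b) Q = 0.4504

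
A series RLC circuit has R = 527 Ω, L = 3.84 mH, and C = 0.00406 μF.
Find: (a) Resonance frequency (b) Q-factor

Step 1 — Resonance condition Im(Z)=0 gives ω₀ = 1/√(LC).
Step 2 — ω₀ = 1/√(0.00384·4.06e-09) = 2.533e+05 rad/s.
Step 3 — f₀ = ω₀/(2π) = 4.031e+04 Hz.
Step 4 — Series Q: Q = ω₀L/R = 2.533e+05·0.00384/527 = 1.845.

(a) f₀ = 4.031e+04 Hz  (b) Q = 1.845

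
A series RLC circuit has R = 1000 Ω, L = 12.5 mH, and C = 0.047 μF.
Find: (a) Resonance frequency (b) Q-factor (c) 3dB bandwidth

Step 1 — Resonance: ω₀ = 1/√(LC) = 1/√(0.0125·4.7e-08) = 4.126e+04 rad/s.
Step 2 — f₀ = ω₀/(2π) = 6566 Hz.
Step 3 — Series Q: Q = ω₀L/R = 4.126e+04·0.0125/1000 = 0.5157.
Step 4 — Bandwidth: Δω = ω₀/Q = 8e+04 rad/s; BW = Δω/(2π) = 1.273e+04 Hz.

(a) f₀ = 6566 Hz  (b) Q = 0.5157  (c) BW = 1.273e+04 Hz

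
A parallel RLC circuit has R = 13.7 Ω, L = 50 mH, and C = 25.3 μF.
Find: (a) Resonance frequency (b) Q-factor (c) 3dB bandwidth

Step 1 — Resonance: ω₀ = 1/√(LC) = 1/√(0.05·2.53e-05) = 889.1 rad/s.
Step 2 — f₀ = ω₀/(2π) = 141.5 Hz.
Step 3 — Parallel Q: Q = R/(ω₀L) = 13.7/(889.1·0.05) = 0.3082.
Step 4 — Bandwidth: Δω = ω₀/Q = 2885 rad/s; BW = Δω/(2π) = 459.2 Hz.

(a) f₀ = 141.5 Hz  (b) Q = 0.3082  (c) BW = 459.2 Hz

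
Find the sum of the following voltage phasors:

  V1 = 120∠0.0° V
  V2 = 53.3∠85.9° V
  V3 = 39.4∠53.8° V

Step 1 — Convert each phasor to rectangular form:
  V1 = 120·(cos(0.0°) + j·sin(0.0°)) = 120 V
  V2 = 53.3·(cos(85.9°) + j·sin(85.9°)) = 3.811 + j53.16 V
  V3 = 39.4·(cos(53.8°) + j·sin(53.8°)) = 23.27 + j31.79 V
Step 2 — Sum components: V_total = 147.1 + j84.96 V.
Step 3 — Convert to polar: |V_total| = 169.9 V, ∠V_total = 30.0°.

V_total = 169.9∠30.0° V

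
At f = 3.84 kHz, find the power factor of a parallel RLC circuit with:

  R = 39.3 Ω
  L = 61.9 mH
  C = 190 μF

Step 1 — Angular frequency: ω = 2π·f = 2π·3840 = 2.413e+04 rad/s.
Step 2 — Component impedances:
  R: Z = R = 39.3 Ω
  L: Z = jωL = j·2.413e+04·0.0619 = 0 + j1493 Ω
  C: Z = 1/(jωC) = -j/(ω·C) = 0 - j0.2181 Ω
Step 3 — Parallel combination: 1/Z_total = 1/R + 1/L + 1/C; Z_total = 0.001211 - j0.2182 Ω = 0.2182∠-89.7° Ω.
Step 4 — Power factor: PF = cos(φ) = Re(Z)/|Z| = 0.0012111/0.21817 = 0.005551.
Step 5 — Type: Im(Z) = -0.2182 ⇒ leading (phase φ = -89.7°).

PF = 0.005551 (leading, φ = -89.7°)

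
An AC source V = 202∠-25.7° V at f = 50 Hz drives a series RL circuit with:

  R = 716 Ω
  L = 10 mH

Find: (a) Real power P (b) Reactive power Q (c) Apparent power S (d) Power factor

Step 1 — Angular frequency: ω = 2π·f = 2π·50 = 314.2 rad/s.
Step 2 — Component impedances:
  R: Z = R = 716 Ω
  L: Z = jωL = j·314.2·0.01 = 0 + j3.142 Ω
Step 3 — Series combination: Z_total = R + L = 716 + j3.142 Ω = 716∠0.3° Ω.
Step 4 — Source phasor: V = 202∠-25.7° V = 182 - j87.6 V.
Step 5 — Current: I = V / Z = 0.2537 - j0.1235 A = 0.2821∠-26.0° A.
Step 6 — Complex power: S = V·I* = 56.99 + j0.25 VA.
Step 7 — Real power: P = Re(S) = 56.99 W.
Step 8 — Reactive power: Q = Im(S) = 0.25 VAR.
Step 9 — Apparent power: |S| = 56.99 VA.
Step 10 — Power factor: PF = P/|S| = 1 (lagging).

(a) P = 56.99 W  (b) Q = 0.25 VAR  (c) S = 56.99 VA  (d) PF = 1 (lagging)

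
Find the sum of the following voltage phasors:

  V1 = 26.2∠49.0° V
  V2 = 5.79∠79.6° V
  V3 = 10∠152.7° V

Step 1 — Convert each phasor to rectangular form:
  V1 = 26.2·(cos(49.0°) + j·sin(49.0°)) = 17.19 + j19.77 V
  V2 = 5.79·(cos(79.6°) + j·sin(79.6°)) = 1.045 + j5.695 V
  V3 = 10·(cos(152.7°) + j·sin(152.7°)) = -8.886 + j4.586 V
Step 2 — Sum components: V_total = 9.348 + j30.05 V.
Step 3 — Convert to polar: |V_total| = 31.47 V, ∠V_total = 72.7°.

V_total = 31.47∠72.7° V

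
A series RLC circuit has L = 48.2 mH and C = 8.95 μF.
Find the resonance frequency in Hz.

Step 1 — Resonance condition Im(Z)=0 gives ω₀ = 1/√(LC).
Step 2 — ω₀ = 1/√(0.0482·8.95e-06) = 1523 rad/s.
Step 3 — f₀ = ω₀/(2π) = 242.3 Hz.

f₀ = 242.3 Hz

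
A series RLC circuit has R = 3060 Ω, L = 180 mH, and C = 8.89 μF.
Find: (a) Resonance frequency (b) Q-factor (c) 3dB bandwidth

Step 1 — Resonance condition Im(Z)=0 gives ω₀ = 1/√(LC).
Step 2 — ω₀ = 1/√(0.18·8.89e-06) = 790.5 rad/s.
Step 3 — f₀ = ω₀/(2π) = 125.8 Hz.
Step 4 — Series Q: Q = ω₀L/R = 790.5·0.18/3060 = 0.0465.
Step 5 — 3dB bandwidth: Δω = ω₀/Q = 1.7e+04 rad/s; BW = Δω/(2π) = 2706 Hz.

(a) f₀ = 125.8 Hz  (b) Q = 0.0465  (c) BW = 2706 Hz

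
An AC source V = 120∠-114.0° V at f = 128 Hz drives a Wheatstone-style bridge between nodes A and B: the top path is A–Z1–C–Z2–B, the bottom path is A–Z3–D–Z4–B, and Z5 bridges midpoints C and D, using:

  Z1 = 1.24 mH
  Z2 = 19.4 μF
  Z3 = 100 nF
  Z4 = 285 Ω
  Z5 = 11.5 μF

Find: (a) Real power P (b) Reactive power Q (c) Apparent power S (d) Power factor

Step 1 — Angular frequency: ω = 2π·f = 2π·128 = 804.2 rad/s.
Step 2 — Component impedances:
  Z1: Z = jωL = j·804.2·0.00124 = 0 + j0.9973 Ω
  Z2: Z = 1/(jωC) = -j/(ω·C) = 0 - j64.09 Ω
  Z3: Z = 1/(jωC) = -j/(ω·C) = 0 - j1.243e+04 Ω
  Z4: Z = R = 285 Ω
  Z5: Z = 1/(jωC) = -j/(ω·C) = 0 - j108.1 Ω
Step 3 — Bridge requires nodal analysis (the Z5 bridge couples midpoints C and D, so the two paths cannot be reduced to a simple series/parallel combination). Setting node B to ground and injecting 1 A at node A, the 3-node admittance system at A, C, D solves to V_A = Z_AB = 10.59 - j56.73 Ω = 57.71∠-79.4° Ω.
Step 4 — Source phasor: V = 120∠-114.0° V = -48.81 - j109.6 V.
Step 5 — Current: I = V / Z = 1.712 - j1.18 A = 2.079∠-34.6° A.
Step 6 — Complex power: S = V·I* = 45.77 - j245.3 VA.
Step 7 — Real power: P = Re(S) = 45.77 W.
Step 8 — Reactive power: Q = Im(S) = -245.3 VAR.
Step 9 — Apparent power: |S| = 249.5 VA.
Step 10 — Power factor: PF = P/|S| = 0.1834 (leading).

(a) P = 45.77 W  (b) Q = -245.3 VAR  (c) S = 249.5 VA  (d) PF = 0.1834 (leading)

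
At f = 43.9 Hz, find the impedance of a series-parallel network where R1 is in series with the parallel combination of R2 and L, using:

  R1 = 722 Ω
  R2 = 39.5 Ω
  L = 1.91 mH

Step 1 — Angular frequency: ω = 2π·f = 2π·43.9 = 275.8 rad/s.
Step 2 — Component impedances:
  R1: Z = R = 722 Ω
  R2: Z = R = 39.5 Ω
  L: Z = jωL = j·275.8·0.00191 = 0 + j0.5268 Ω
Step 3 — Parallel branch: R2 || L = 1/(1/R2 + 1/L) = 0.007026 + j0.5267 Ω.
Step 4 — Series with R1: Z_total = R1 + (R2 || L) = 722 + j0.5267 Ω = 722∠0.0° Ω.

Z = 722 + j0.5267 Ω = 722∠0.0° Ω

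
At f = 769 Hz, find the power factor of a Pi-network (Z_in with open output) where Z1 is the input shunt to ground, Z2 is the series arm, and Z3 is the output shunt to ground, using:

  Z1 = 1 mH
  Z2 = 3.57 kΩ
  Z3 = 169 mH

Step 1 — Angular frequency: ω = 2π·f = 2π·769 = 4832 rad/s.
Step 2 — Component impedances:
  Z1: Z = jωL = j·4832·0.001 = 0 + j4.832 Ω
  Z2: Z = R = 3570 Ω
  Z3: Z = jωL = j·4832·0.169 = 0 + j816.6 Ω
Step 3 — With open output, the series arm Z2 and the output shunt Z3 appear in series to ground: Z2 + Z3 = 3570 + j816.6 Ω.
Step 4 — Parallel with input shunt Z1: Z_in = Z1 || (Z2 + Z3) = 0.006211 + j4.83 Ω = 4.83∠89.9° Ω.
Step 5 — Power factor: PF = cos(φ) = Re(Z)/|Z| = 0.006211/4.83 = 0.001286.
Step 6 — Type: Im(Z) = 4.83 ⇒ lagging (phase φ = 89.9°).

PF = 0.001286 (lagging, φ = 89.9°)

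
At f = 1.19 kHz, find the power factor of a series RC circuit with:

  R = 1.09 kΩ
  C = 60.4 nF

Step 1 — Angular frequency: ω = 2π·f = 2π·1190 = 7477 rad/s.
Step 2 — Component impedances:
  R: Z = R = 1090 Ω
  C: Z = 1/(jωC) = -j/(ω·C) = 0 - j2214 Ω
Step 3 — Series combination: Z_total = R + C = 1090 - j2214 Ω = 2468∠-63.8° Ω.
Step 4 — Power factor: PF = cos(φ) = Re(Z)/|Z| = 1090/2468.04 = 0.4416.
Step 5 — Type: Im(Z) = -2214 ⇒ leading (phase φ = -63.8°).

PF = 0.4416 (leading, φ = -63.8°)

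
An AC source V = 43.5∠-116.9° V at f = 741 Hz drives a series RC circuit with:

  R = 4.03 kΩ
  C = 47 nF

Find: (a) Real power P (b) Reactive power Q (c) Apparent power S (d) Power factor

Step 1 — Angular frequency: ω = 2π·f = 2π·741 = 4656 rad/s.
Step 2 — Component impedances:
  R: Z = R = 4030 Ω
  C: Z = 1/(jωC) = -j/(ω·C) = 0 - j4570 Ω
Step 3 — Series combination: Z_total = R + C = 4030 - j4570 Ω = 6093∠-48.6° Ω.
Step 4 — Source phasor: V = 43.5∠-116.9° V = -19.68 - j38.79 V.
Step 5 — Current: I = V / Z = 0.002639 - j0.006634 A = 0.007139∠-68.3° A.
Step 6 — Complex power: S = V·I* = 0.2054 - j0.2329 VA.
Step 7 — Real power: P = Re(S) = 0.2054 W.
Step 8 — Reactive power: Q = Im(S) = -0.2329 VAR.
Step 9 — Apparent power: |S| = 0.3106 VA.
Step 10 — Power factor: PF = P/|S| = 0.6614 (leading).

(a) P = 0.2054 W  (b) Q = -0.2329 VAR  (c) S = 0.3106 VA  (d) PF = 0.6614 (leading)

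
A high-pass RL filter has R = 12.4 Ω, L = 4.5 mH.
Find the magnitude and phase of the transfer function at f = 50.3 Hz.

Step 1 — Angular frequency: ω = 2π·50.3 = 316 rad/s.
Step 2 — Transfer function: H(jω) = jωL/(R + jωL).
Step 3 — Numerator jωL = j·1.422; denominator R + jωL = 12.4 + j1.422.
Step 4 — H = 0.01298 + j0.1132.
Step 5 — Magnitude: |H| = 0.1139 (-18.9 dB); phase: φ = 83.5°.

|H| = 0.1139 (-18.9 dB), φ = 83.5°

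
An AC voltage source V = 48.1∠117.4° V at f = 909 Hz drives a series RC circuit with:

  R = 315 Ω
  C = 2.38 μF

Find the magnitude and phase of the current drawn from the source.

Step 1 — Angular frequency: ω = 2π·f = 2π·909 = 5711 rad/s.
Step 2 — Component impedances:
  R: Z = R = 315 Ω
  C: Z = 1/(jωC) = -j/(ω·C) = 0 - j73.57 Ω
Step 3 — Series combination: Z_total = R + C = 315 - j73.57 Ω = 323.5∠-13.1° Ω.
Step 4 — Source phasor: V = 48.1∠117.4° V = -22.14 + j42.7 V.
Step 5 — Ohm's law: I = V / Z_total = (-22.14 + j42.7) / (315 - j73.57) = -0.09666 + j0.113 A.
Step 6 — Convert to polar: |I| = 0.1487 A, ∠I = 130.5°.

I = 0.1487∠130.5° A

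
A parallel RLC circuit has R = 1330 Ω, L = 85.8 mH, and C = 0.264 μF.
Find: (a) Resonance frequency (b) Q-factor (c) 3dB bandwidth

Step 1 — Resonance: ω₀ = 1/√(LC) = 1/√(0.0858·2.64e-07) = 6644 rad/s.
Step 2 — f₀ = ω₀/(2π) = 1057 Hz.
Step 3 — Parallel Q: Q = R/(ω₀L) = 1330/(6644·0.0858) = 2.333.
Step 4 — Bandwidth: Δω = ω₀/Q = 2848 rad/s; BW = Δω/(2π) = 453.3 Hz.

(a) f₀ = 1057 Hz  (b) Q = 2.333  (c) BW = 453.3 Hz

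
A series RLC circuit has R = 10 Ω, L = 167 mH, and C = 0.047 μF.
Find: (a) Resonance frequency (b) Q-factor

Step 1 — Resonance condition Im(Z)=0 gives ω₀ = 1/√(LC).
Step 2 — ω₀ = 1/√(0.167·4.7e-08) = 1.129e+04 rad/s.
Step 3 — f₀ = ω₀/(2π) = 1796 Hz.
Step 4 — Series Q: Q = ω₀L/R = 1.129e+04·0.167/10 = 188.5.

(a) f₀ = 1796 Hz  (b) Q = 188.5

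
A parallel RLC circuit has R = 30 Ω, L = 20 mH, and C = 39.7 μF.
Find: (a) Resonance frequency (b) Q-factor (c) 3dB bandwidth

Step 1 — Resonance: ω₀ = 1/√(LC) = 1/√(0.02·3.97e-05) = 1122 rad/s.
Step 2 — f₀ = ω₀/(2π) = 178.6 Hz.
Step 3 — Parallel Q: Q = R/(ω₀L) = 30/(1122·0.02) = 1.337.
Step 4 — Bandwidth: Δω = ω₀/Q = 839.6 rad/s; BW = Δω/(2π) = 133.6 Hz.

(a) f₀ = 178.6 Hz  (b) Q = 1.337  (c) BW = 133.6 Hz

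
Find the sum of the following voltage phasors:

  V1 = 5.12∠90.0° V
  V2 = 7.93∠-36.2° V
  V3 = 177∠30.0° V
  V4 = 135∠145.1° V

Step 1 — Convert each phasor to rectangular form:
  V1 = 5.12·(cos(90.0°) + j·sin(90.0°)) = 0 + j5.12 V
  V2 = 7.93·(cos(-36.2°) + j·sin(-36.2°)) = 6.399 - j4.684 V
  V3 = 177·(cos(30.0°) + j·sin(30.0°)) = 153.3 + j88.5 V
  V4 = 135·(cos(145.1°) + j·sin(145.1°)) = -110.7 + j77.24 V
Step 2 — Sum components: V_total = 48.97 + j166.2 V.
Step 3 — Convert to polar: |V_total| = 173.2 V, ∠V_total = 73.6°.

V_total = 173.2∠73.6° V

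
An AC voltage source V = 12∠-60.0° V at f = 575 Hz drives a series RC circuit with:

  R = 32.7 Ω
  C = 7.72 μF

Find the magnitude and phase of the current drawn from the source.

Step 1 — Angular frequency: ω = 2π·f = 2π·575 = 3613 rad/s.
Step 2 — Component impedances:
  R: Z = R = 32.7 Ω
  C: Z = 1/(jωC) = -j/(ω·C) = 0 - j35.85 Ω
Step 3 — Series combination: Z_total = R + C = 32.7 - j35.85 Ω = 48.53∠-47.6° Ω.
Step 4 — Source phasor: V = 12∠-60.0° V = 6 - j10.39 V.
Step 5 — Ohm's law: I = V / Z_total = (6 - j10.39) / (32.7 - j35.85) = 0.2416 - j0.05296 A.
Step 6 — Convert to polar: |I| = 0.2473 A, ∠I = -12.4°.

I = 0.2473∠-12.4° A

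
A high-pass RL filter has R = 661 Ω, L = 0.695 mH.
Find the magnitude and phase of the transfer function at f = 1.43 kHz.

Step 1 — Angular frequency: ω = 2π·1430 = 8985 rad/s.
Step 2 — Transfer function: H(jω) = jωL/(R + jωL).
Step 3 — Numerator jωL = j·6.245; denominator R + jωL = 661 + j6.245.
Step 4 — H = 8.924e-05 + j0.009446.
Step 5 — Magnitude: |H| = 0.009447 (-40.5 dB); phase: φ = 89.5°.

|H| = 0.009447 (-40.5 dB), φ = 89.5°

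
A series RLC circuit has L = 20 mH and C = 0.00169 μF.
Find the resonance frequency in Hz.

Step 1 — Resonance condition Im(Z)=0 gives ω₀ = 1/√(LC).
Step 2 — ω₀ = 1/√(0.02·1.69e-09) = 1.72e+05 rad/s.
Step 3 — f₀ = ω₀/(2π) = 2.738e+04 Hz.

f₀ = 2.738e+04 Hz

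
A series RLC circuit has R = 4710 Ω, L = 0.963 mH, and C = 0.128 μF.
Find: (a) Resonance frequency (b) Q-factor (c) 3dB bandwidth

Step 1 — Resonance: ω₀ = 1/√(LC) = 1/√(0.000963·1.28e-07) = 9.007e+04 rad/s.
Step 2 — f₀ = ω₀/(2π) = 1.434e+04 Hz.
Step 3 — Series Q: Q = ω₀L/R = 9.007e+04·0.000963/4710 = 0.01842.
Step 4 — Bandwidth: Δω = ω₀/Q = 4.891e+06 rad/s; BW = Δω/(2π) = 7.784e+05 Hz.

(a) f₀ = 1.434e+04 Hz  (b) Q = 0.01842  (c) BW = 7.784e+05 Hz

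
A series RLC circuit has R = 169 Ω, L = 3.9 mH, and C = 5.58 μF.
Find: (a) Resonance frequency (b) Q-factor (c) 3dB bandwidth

Step 1 — Resonance: ω₀ = 1/√(LC) = 1/√(0.0039·5.58e-06) = 6779 rad/s.
Step 2 — f₀ = ω₀/(2π) = 1079 Hz.
Step 3 — Series Q: Q = ω₀L/R = 6779·0.0039/169 = 0.1564.
Step 4 — Bandwidth: Δω = ω₀/Q = 4.333e+04 rad/s; BW = Δω/(2π) = 6897 Hz.

(a) f₀ = 1079 Hz  (b) Q = 0.1564  (c) BW = 6897 Hz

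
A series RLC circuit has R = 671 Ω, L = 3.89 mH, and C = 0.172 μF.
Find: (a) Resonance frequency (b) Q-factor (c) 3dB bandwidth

Step 1 — Resonance: ω₀ = 1/√(LC) = 1/√(0.00389·1.72e-07) = 3.866e+04 rad/s.
Step 2 — f₀ = ω₀/(2π) = 6153 Hz.
Step 3 — Series Q: Q = ω₀L/R = 3.866e+04·0.00389/671 = 0.2241.
Step 4 — Bandwidth: Δω = ω₀/Q = 1.725e+05 rad/s; BW = Δω/(2π) = 2.745e+04 Hz.

(a) f₀ = 6153 Hz  (b) Q = 0.2241  (c) BW = 2.745e+04 Hz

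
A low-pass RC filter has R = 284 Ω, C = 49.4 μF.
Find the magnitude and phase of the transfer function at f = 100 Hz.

Step 1 — Angular frequency: ω = 2π·100 = 628.3 rad/s.
Step 2 — Transfer function: H(jω) = 1/(1 + jωRC).
Step 3 — Denominator: 1 + jωRC = 1 + j·628.3·284·4.94e-05 = 1 + j8.815.
Step 4 — H = 0.01271 - j0.112.
Step 5 — Magnitude: |H| = 0.1127 (-19.0 dB); phase: φ = -83.5°.

|H| = 0.1127 (-19.0 dB), φ = -83.5°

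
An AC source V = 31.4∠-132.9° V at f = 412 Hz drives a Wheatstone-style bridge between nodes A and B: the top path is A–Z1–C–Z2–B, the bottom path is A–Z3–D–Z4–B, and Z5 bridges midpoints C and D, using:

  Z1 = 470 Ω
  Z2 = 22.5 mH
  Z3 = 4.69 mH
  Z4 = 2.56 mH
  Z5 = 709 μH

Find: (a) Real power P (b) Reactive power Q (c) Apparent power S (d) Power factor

Step 1 — Angular frequency: ω = 2π·f = 2π·412 = 2589 rad/s.
Step 2 — Component impedances:
  Z1: Z = R = 470 Ω
  Z2: Z = jωL = j·2589·0.0225 = 0 + j58.25 Ω
  Z3: Z = jωL = j·2589·0.00469 = 0 + j12.14 Ω
  Z4: Z = jωL = j·2589·0.00256 = 0 + j6.627 Ω
  Z5: Z = jωL = j·2589·0.000709 = 0 + j1.835 Ω
Step 3 — Bridge requires nodal analysis (the Z5 bridge couples midpoints C and D, so the two paths cannot be reduced to a simple series/parallel combination). Setting node B to ground and injecting 1 A at node A, the 3-node admittance system at A, C, D solves to V_A = Z_AB = 0.3228 + j18.1 Ω = 18.1∠89.0° Ω.
Step 4 — Source phasor: V = 31.4∠-132.9° V = -21.37 - j23 V.
Step 5 — Current: I = V / Z = -1.291 + j1.158 A = 1.735∠138.1° A.
Step 6 — Complex power: S = V·I* = 0.9713 + j54.46 VA.
Step 7 — Real power: P = Re(S) = 0.9713 W.
Step 8 — Reactive power: Q = Im(S) = 54.46 VAR.
Step 9 — Apparent power: |S| = 54.46 VA.
Step 10 — Power factor: PF = P/|S| = 0.01783 (lagging).

(a) P = 0.9713 W  (b) Q = 54.46 VAR  (c) S = 54.46 VA  (d) PF = 0.01783 (lagging)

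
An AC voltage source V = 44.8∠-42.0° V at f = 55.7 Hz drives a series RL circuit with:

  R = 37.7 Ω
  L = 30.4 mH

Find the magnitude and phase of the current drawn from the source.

Step 1 — Angular frequency: ω = 2π·f = 2π·55.7 = 350 rad/s.
Step 2 — Component impedances:
  R: Z = R = 37.7 Ω
  L: Z = jωL = j·350·0.0304 = 0 + j10.64 Ω
Step 3 — Series combination: Z_total = R + L = 37.7 + j10.64 Ω = 39.17∠15.8° Ω.
Step 4 — Source phasor: V = 44.8∠-42.0° V = 33.29 - j29.98 V.
Step 5 — Ohm's law: I = V / Z_total = (33.29 - j29.98) / (37.7 + j10.64) = 0.6101 - j0.9673 A.
Step 6 — Convert to polar: |I| = 1.144 A, ∠I = -57.8°.

I = 1.144∠-57.8° A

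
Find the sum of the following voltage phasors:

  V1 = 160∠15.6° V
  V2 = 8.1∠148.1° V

Step 1 — Convert each phasor to rectangular form:
  V1 = 160·(cos(15.6°) + j·sin(15.6°)) = 154.1 + j43.03 V
  V2 = 8.1·(cos(148.1°) + j·sin(148.1°)) = -6.877 + j4.28 V
Step 2 — Sum components: V_total = 147.2 + j47.31 V.
Step 3 — Convert to polar: |V_total| = 154.6 V, ∠V_total = 17.8°.

V_total = 154.6∠17.8° V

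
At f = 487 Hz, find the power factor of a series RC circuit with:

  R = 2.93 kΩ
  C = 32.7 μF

Step 1 — Angular frequency: ω = 2π·f = 2π·487 = 3060 rad/s.
Step 2 — Component impedances:
  R: Z = R = 2930 Ω
  C: Z = 1/(jωC) = -j/(ω·C) = 0 - j9.994 Ω
Step 3 — Series combination: Z_total = R + C = 2930 - j9.994 Ω = 2930∠-0.2° Ω.
Step 4 — Power factor: PF = cos(φ) = Re(Z)/|Z| = 2930/2930 = 1.
Step 5 — Type: Im(Z) = -9.994 ⇒ leading (phase φ = -0.2°).

PF = 1 (leading, φ = -0.2°)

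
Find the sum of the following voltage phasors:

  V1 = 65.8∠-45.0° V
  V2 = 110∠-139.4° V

Step 1 — Convert each phasor to rectangular form:
  V1 = 65.8·(cos(-45.0°) + j·sin(-45.0°)) = 46.53 - j46.53 V
  V2 = 110·(cos(-139.4°) + j·sin(-139.4°)) = -83.52 - j71.59 V
Step 2 — Sum components: V_total = -36.99 - j118.1 V.
Step 3 — Convert to polar: |V_total| = 123.8 V, ∠V_total = -107.4°.

V_total = 123.8∠-107.4° V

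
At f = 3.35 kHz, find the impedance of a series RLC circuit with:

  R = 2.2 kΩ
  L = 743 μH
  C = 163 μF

Step 1 — Angular frequency: ω = 2π·f = 2π·3350 = 2.105e+04 rad/s.
Step 2 — Component impedances:
  R: Z = R = 2200 Ω
  L: Z = jωL = j·2.105e+04·0.000743 = 0 + j15.64 Ω
  C: Z = 1/(jωC) = -j/(ω·C) = 0 - j0.2915 Ω
Step 3 — Series combination: Z_total = R + L + C = 2200 + j15.35 Ω = 2200∠0.4° Ω.

Z = 2200 + j15.35 Ω = 2200∠0.4° Ω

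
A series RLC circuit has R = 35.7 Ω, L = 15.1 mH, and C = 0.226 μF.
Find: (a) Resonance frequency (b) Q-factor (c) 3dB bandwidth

Step 1 — Resonance: ω₀ = 1/√(LC) = 1/√(0.0151·2.26e-07) = 1.712e+04 rad/s.
Step 2 — f₀ = ω₀/(2π) = 2724 Hz.
Step 3 — Series Q: Q = ω₀L/R = 1.712e+04·0.0151/35.7 = 7.24.
Step 4 — Bandwidth: Δω = ω₀/Q = 2364 rad/s; BW = Δω/(2π) = 376.3 Hz.

(a) f₀ = 2724 Hz  (b) Q = 7.24  (c) BW = 376.3 Hz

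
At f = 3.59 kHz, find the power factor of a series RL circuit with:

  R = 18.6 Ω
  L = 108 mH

Step 1 — Angular frequency: ω = 2π·f = 2π·3590 = 2.256e+04 rad/s.
Step 2 — Component impedances:
  R: Z = R = 18.6 Ω
  L: Z = jωL = j·2.256e+04·0.108 = 0 + j2436 Ω
Step 3 — Series combination: Z_total = R + L = 18.6 + j2436 Ω = 2436∠89.6° Ω.
Step 4 — Power factor: PF = cos(φ) = Re(Z)/|Z| = 18.6/2436 = 0.007635.
Step 5 — Type: Im(Z) = 2436 ⇒ lagging (phase φ = 89.6°).

PF = 0.007635 (lagging, φ = 89.6°)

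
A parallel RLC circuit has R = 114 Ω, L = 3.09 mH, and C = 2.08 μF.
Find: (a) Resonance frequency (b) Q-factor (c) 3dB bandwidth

Step 1 — Resonance: ω₀ = 1/√(LC) = 1/√(0.00309·2.08e-06) = 1.247e+04 rad/s.
Step 2 — f₀ = ω₀/(2π) = 1985 Hz.
Step 3 — Parallel Q: Q = R/(ω₀L) = 114/(1.247e+04·0.00309) = 2.958.
Step 4 — Bandwidth: Δω = ω₀/Q = 4217 rad/s; BW = Δω/(2π) = 671.2 Hz.

(a) f₀ = 1985 Hz  (b) Q = 2.958  (c) BW = 671.2 Hz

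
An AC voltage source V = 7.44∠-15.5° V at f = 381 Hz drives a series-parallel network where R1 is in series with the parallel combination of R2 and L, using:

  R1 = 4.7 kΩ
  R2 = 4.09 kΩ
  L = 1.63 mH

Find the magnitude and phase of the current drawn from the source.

Step 1 — Angular frequency: ω = 2π·f = 2π·381 = 2394 rad/s.
Step 2 — Component impedances:
  R1: Z = R = 4700 Ω
  R2: Z = R = 4090 Ω
  L: Z = jωL = j·2394·0.00163 = 0 + j3.902 Ω
Step 3 — Parallel branch: R2 || L = 1/(1/R2 + 1/L) = 0.003723 + j3.902 Ω.
Step 4 — Series with R1: Z_total = R1 + (R2 || L) = 4700 + j3.902 Ω = 4700∠0.0° Ω.
Step 5 — Source phasor: V = 7.44∠-15.5° V = 7.169 - j1.988 V.
Step 6 — Ohm's law: I = V / Z_total = (7.169 - j1.988) / (4700 + j3.902) = 0.001525 - j0.0004243 A.
Step 7 — Convert to polar: |I| = 0.001583 A, ∠I = -15.5°.

I = 0.001583∠-15.5° A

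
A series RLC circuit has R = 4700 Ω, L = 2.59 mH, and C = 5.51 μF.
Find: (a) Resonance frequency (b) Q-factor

Step 1 — Resonance condition Im(Z)=0 gives ω₀ = 1/√(LC).
Step 2 — ω₀ = 1/√(0.00259·5.51e-06) = 8371 rad/s.
Step 3 — f₀ = ω₀/(2π) = 1332 Hz.
Step 4 — Series Q: Q = ω₀L/R = 8371·0.00259/4700 = 0.004613.

(a) f₀ = 1332 Hz  (b) Q = 0.004613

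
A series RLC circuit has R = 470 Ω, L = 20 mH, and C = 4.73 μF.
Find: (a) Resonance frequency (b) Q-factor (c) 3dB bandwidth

Step 1 — Resonance: ω₀ = 1/√(LC) = 1/√(0.02·4.73e-06) = 3251 rad/s.
Step 2 — f₀ = ω₀/(2π) = 517.5 Hz.
Step 3 — Series Q: Q = ω₀L/R = 3251·0.02/470 = 0.1384.
Step 4 — Bandwidth: Δω = ω₀/Q = 2.35e+04 rad/s; BW = Δω/(2π) = 3740 Hz.

(a) f₀ = 517.5 Hz  (b) Q = 0.1384  (c) BW = 3740 Hz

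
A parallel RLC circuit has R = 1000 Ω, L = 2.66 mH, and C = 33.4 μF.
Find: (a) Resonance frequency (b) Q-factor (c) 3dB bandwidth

Step 1 — Resonance: ω₀ = 1/√(LC) = 1/√(0.00266·3.34e-05) = 3355 rad/s.
Step 2 — f₀ = ω₀/(2π) = 534 Hz.
Step 3 — Parallel Q: Q = R/(ω₀L) = 1000/(3355·0.00266) = 112.1.
Step 4 — Bandwidth: Δω = ω₀/Q = 29.94 rad/s; BW = Δω/(2π) = 4.765 Hz.

(a) f₀ = 534 Hz  (b) Q = 112.1  (c) BW = 4.765 Hz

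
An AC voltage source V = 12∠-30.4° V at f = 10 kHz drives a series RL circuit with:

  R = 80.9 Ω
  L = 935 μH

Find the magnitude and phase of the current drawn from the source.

Step 1 — Angular frequency: ω = 2π·f = 2π·1e+04 = 6.283e+04 rad/s.
Step 2 — Component impedances:
  R: Z = R = 80.9 Ω
  L: Z = jωL = j·6.283e+04·0.000935 = 0 + j58.75 Ω
Step 3 — Series combination: Z_total = R + L = 80.9 + j58.75 Ω = 99.98∠36.0° Ω.
Step 4 — Source phasor: V = 12∠-30.4° V = 10.35 - j6.072 V.
Step 5 — Ohm's law: I = V / Z_total = (10.35 - j6.072) / (80.9 + j58.75) = 0.04808 - j0.11 A.
Step 6 — Convert to polar: |I| = 0.12 A, ∠I = -66.4°.

I = 0.12∠-66.4° A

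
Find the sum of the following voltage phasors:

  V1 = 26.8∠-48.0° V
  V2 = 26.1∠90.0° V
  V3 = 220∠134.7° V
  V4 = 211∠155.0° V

Step 1 — Convert each phasor to rectangular form:
  V1 = 26.8·(cos(-48.0°) + j·sin(-48.0°)) = 17.93 - j19.92 V
  V2 = 26.1·(cos(90.0°) + j·sin(90.0°)) = 0 + j26.1 V
  V3 = 220·(cos(134.7°) + j·sin(134.7°)) = -154.7 + j156.4 V
  V4 = 211·(cos(155.0°) + j·sin(155.0°)) = -191.2 + j89.17 V
Step 2 — Sum components: V_total = -328 + j251.7 V.
Step 3 — Convert to polar: |V_total| = 413.5 V, ∠V_total = 142.5°.

V_total = 413.5∠142.5° V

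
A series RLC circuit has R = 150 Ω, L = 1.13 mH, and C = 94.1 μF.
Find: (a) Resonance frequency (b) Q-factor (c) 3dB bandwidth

Step 1 — Resonance: ω₀ = 1/√(LC) = 1/√(0.00113·9.41e-05) = 3067 rad/s.
Step 2 — f₀ = ω₀/(2π) = 488.1 Hz.
Step 3 — Series Q: Q = ω₀L/R = 3067·0.00113/150 = 0.0231.
Step 4 — Bandwidth: Δω = ω₀/Q = 1.327e+05 rad/s; BW = Δω/(2π) = 2.113e+04 Hz.

(a) f₀ = 488.1 Hz  (b) Q = 0.0231  (c) BW = 2.113e+04 Hz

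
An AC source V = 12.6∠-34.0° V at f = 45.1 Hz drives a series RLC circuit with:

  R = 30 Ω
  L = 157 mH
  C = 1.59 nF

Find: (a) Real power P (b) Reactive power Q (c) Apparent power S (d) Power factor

Step 1 — Angular frequency: ω = 2π·f = 2π·45.1 = 283.4 rad/s.
Step 2 — Component impedances:
  R: Z = R = 30 Ω
  L: Z = jωL = j·283.4·0.157 = 0 + j44.49 Ω
  C: Z = 1/(jωC) = -j/(ω·C) = 0 - j2.219e+06 Ω
Step 3 — Series combination: Z_total = R + L + C = 30 - j2.219e+06 Ω = 2.219e+06∠-90.0° Ω.
Step 4 — Source phasor: V = 12.6∠-34.0° V = 10.45 - j7.046 V.
Step 5 — Current: I = V / Z = 3.175e-06 + j4.707e-06 A = 5.677e-06∠56.0° A.
Step 6 — Complex power: S = V·I* = 9.669e-10 - j7.153e-05 VA.
Step 7 — Real power: P = Re(S) = 9.669e-10 W.
Step 8 — Reactive power: Q = Im(S) = -7.153e-05 VAR.
Step 9 — Apparent power: |S| = 7.153e-05 VA.
Step 10 — Power factor: PF = P/|S| = 1.352e-05 (leading).

(a) P = 9.669e-10 W  (b) Q = -7.153e-05 VAR  (c) S = 7.153e-05 VA  (d) PF = 1.352e-05 (leading)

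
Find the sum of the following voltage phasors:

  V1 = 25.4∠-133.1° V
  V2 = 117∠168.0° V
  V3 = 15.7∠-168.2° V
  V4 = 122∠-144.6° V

Step 1 — Convert each phasor to rectangular form:
  V1 = 25.4·(cos(-133.1°) + j·sin(-133.1°)) = -17.36 - j18.55 V
  V2 = 117·(cos(168.0°) + j·sin(168.0°)) = -114.4 + j24.33 V
  V3 = 15.7·(cos(-168.2°) + j·sin(-168.2°)) = -15.37 - j3.211 V
  V4 = 122·(cos(-144.6°) + j·sin(-144.6°)) = -99.45 - j70.67 V
Step 2 — Sum components: V_total = -246.6 - j68.1 V.
Step 3 — Convert to polar: |V_total| = 255.8 V, ∠V_total = -164.6°.

V_total = 255.8∠-164.6° V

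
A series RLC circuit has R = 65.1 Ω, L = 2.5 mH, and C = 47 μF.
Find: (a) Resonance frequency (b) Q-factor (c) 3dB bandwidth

Step 1 — Resonance: ω₀ = 1/√(LC) = 1/√(0.0025·4.7e-05) = 2917 rad/s.
Step 2 — f₀ = ω₀/(2π) = 464.3 Hz.
Step 3 — Series Q: Q = ω₀L/R = 2917·0.0025/65.1 = 0.112.
Step 4 — Bandwidth: Δω = ω₀/Q = 2.604e+04 rad/s; BW = Δω/(2π) = 4144 Hz.

(a) f₀ = 464.3 Hz  (b) Q = 0.112  (c) BW = 4144 Hz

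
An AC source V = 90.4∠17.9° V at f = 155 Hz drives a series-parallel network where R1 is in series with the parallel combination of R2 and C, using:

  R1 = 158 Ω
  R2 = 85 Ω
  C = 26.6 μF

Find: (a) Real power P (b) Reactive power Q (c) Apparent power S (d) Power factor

Step 1 — Angular frequency: ω = 2π·f = 2π·155 = 973.9 rad/s.
Step 2 — Component impedances:
  R1: Z = R = 158 Ω
  R2: Z = R = 85 Ω
  C: Z = 1/(jωC) = -j/(ω·C) = 0 - j38.6 Ω
Step 3 — Parallel branch: R2 || C = 1/(1/R2 + 1/C) = 14.53 - j32 Ω.
Step 4 — Series with R1: Z_total = R1 + (R2 || C) = 172.5 - j32 Ω = 175.5∠-10.5° Ω.
Step 5 — Source phasor: V = 90.4∠17.9° V = 86.02 + j27.79 V.
Step 6 — Current: I = V / Z = 0.4531 + j0.2451 A = 0.5152∠28.4° A.
Step 7 — Complex power: S = V·I* = 45.79 - j8.493 VA.
Step 8 — Real power: P = Re(S) = 45.79 W.
Step 9 — Reactive power: Q = Im(S) = -8.493 VAR.
Step 10 — Apparent power: |S| = 46.57 VA.
Step 11 — Power factor: PF = P/|S| = 0.9832 (leading).

(a) P = 45.79 W  (b) Q = -8.493 VAR  (c) S = 46.57 VA  (d) PF = 0.9832 (leading)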